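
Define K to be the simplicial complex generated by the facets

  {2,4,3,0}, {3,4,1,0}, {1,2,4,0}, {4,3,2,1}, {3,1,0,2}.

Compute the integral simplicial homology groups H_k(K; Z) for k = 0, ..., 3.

H_0 ≅ Z,  H_1 = 0,  H_2 = 0,  H_3 ≅ Z.

Fix the vertex order 0 < 1 < 2 < 3 < 4 and write every simplex with vertices in increasing order. Then dim K = 3 and the simplices of K are:

  0-simplices (5): [0], [1], [2], [3], [4]
  1-simplices (10): [0,1], [0,2], [0,3], [0,4], [1,2], [1,3], [1,4], [2,3], [2,4], [3,4]
  2-simplices (10): [0,1,2], [0,1,3], [0,1,4], [0,2,3], [0,2,4], [0,3,4], [1,2,3], [1,2,4], [1,3,4], [2,3,4]
  3-simplices (5): [0,1,2,3], [0,1,2,4], [0,1,3,4], [0,2,3,4], [1,2,3,4]

giving chain groups C_0 ≅ Z^5, C_1 ≅ Z^10, C_2 ≅ Z^10, C_3 ≅ Z^5.

Boundary ∂_1: C_1 → C_0 is given by ∂[p,q] = [q] − [p]. For instance
  ∂[0,3] = [3] − [0].
This gives a 5×10 integer matrix of rank 4; reducing to Smith normal form yields diagonal entries (1,1,1,1).

∂_2: C_2 → C_1 acts by ∂[p,q,r] = [q,r] − [p,r] + [p,q]. For instance
  ∂[1,2,4] = [2,4] − [1,4] + [1,2],
  ∂[0,2,4] = [2,4] − [0,4] + [0,2].
This gives a 10×10 integer matrix of rank 6; reducing to Smith normal form yields diagonal entries (1,1,1,1,1,1).

∂_3: C_3 → C_2 sends each 3-simplex σ to the alternating sum Σ_i (−1)^i (σ with its i-th vertex removed). For instance
  ∂[0,2,3,4] = [2,3,4] − [0,3,4] + [0,2,4] − [0,2,3],
  ∂[0,1,3,4] = [1,3,4] − [0,3,4] + [0,1,4] − [0,1,3].
The 10×5 boundary matrix has rank 4 and Smith normal form diag(1,1,1,1).

Reading off H_k = ker ∂_k / im ∂_{k+1}:

  H_0: rank C_0 − rank ∂_1 = 5 − 4 = 1, and the invariant factors of ∂_1 are all 1, so H_0 ≅ Z.
  H_1: rank ker ∂_1 − rank ∂_2 = (10 − 4) − 6 = 0, and the invariant factors of ∂_2 are all 1, so H_1 ≅ 0.
  H_2: rank ker ∂_2 − rank ∂_3 = (10 − 6) − 4 = 0, and the invariant factors of ∂_3 are all 1, so H_2 ≅ 0.
  H_3: rank ker ∂_3 − rank ∂_4 = (5 − 4) − 0 = 1, and there is no ∂_4, so H_3 ≅ Z.

As a check, the Euler characteristic is 5 − 10 + 10 − 5 = 0, which agrees with 1 − 0 + 0 − 1 = 0.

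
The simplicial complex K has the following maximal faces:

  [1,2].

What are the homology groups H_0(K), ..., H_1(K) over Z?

Order the vertices as 1 < 2. Listing each simplex with vertices in this order, K has dimension 1 with simplices:

  0-simplices (2): [1], [2]
  1-simplices (1): [1,2]

Hence C_0 ≅ Z^2, C_1 ≅ Z^1.

Boundary ∂_1: C_1 → C_0 maps an edge to its endpoints' difference, ∂[p,q] = q − p.
This gives a 2×1 integer matrix of rank 1; reducing to Smith normal form yields diagonal entries (1).

Computing H_k = (kernel of ∂_k) / (image of ∂_{k+1}):

  H_0: rank C_0 − rank ∂_1 = 2 − 1 = 1, and the invariant factors of ∂_1 are all 1, so H_0 ≅ Z.
  H_1: rank ker ∂_1 − rank ∂_2 = (1 − 1) − 0 = 0, and there is no ∂_2, so H_1 ≅ 0.

(K is a triangulation of the 1-simplex.)

H_0 = Z,  H_1 = 0.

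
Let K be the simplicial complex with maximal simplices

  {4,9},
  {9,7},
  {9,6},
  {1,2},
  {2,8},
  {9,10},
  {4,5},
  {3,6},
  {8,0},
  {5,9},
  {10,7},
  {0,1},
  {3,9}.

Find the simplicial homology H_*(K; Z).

H_0 = Z^2,  H_1 = Z^4.

Take the total order 0 < 1 < 2 < 3 < 4 < 5 < 6 < 7 < 8 < 9 < 10 on the vertex set. Then K (dimension 1) consists of the simplices:

  0-simplices (11): [0], [1], [2], [3], [4], [5], [6], [7], [8], [9], [10]
  1-simplices (13): [0,1], [0,8], [1,2], [2,8], [3,6], [3,9], [4,5], [4,9], [5,9], [6,9], [7,9], [7,10], [9,10]

so the chain groups are C_0 ≅ Z^11, C_1 ≅ Z^13.

The boundary map ∂_1: C_1 → C_0 is given by ∂[p,q] = [q] − [p].
The 11×13 boundary matrix has rank 9 and Smith normal form diag(1,1,1,1,1,1,1,1,1).

Now H_k = ker ∂_k / im ∂_{k+1}, so:

  H_0: rank C_0 − rank ∂_1 = 11 − 9 = 2, and the invariant factors of ∂_1 are all 1, so H_0 = Z^2.
  H_1: rank ker ∂_1 − rank ∂_2 = (13 − 9) − 0 = 4, and there is no ∂_2, so H_1 = Z^4.

(K is a triangulation of the disjoint union of a wedge of 3 circles and the circle S^1.)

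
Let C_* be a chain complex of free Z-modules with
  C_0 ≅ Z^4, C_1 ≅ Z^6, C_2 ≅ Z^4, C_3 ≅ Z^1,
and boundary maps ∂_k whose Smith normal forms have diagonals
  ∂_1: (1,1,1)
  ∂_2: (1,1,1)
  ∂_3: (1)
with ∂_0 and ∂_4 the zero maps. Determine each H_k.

H_0: b_0 = 4 − 0 − 3 = 1; torsion from ∂_1 factors > 1: none. So H_0 ≅ Z.
H_1: b_1 = 6 − 3 − 3 = 0; torsion from ∂_2 factors > 1: none. So H_1 ≅ 0.
H_2: b_2 = 4 − 3 − 1 = 0; torsion from ∂_3 factors > 1: none. So H_2 ≅ 0.
H_3: b_3 = 1 − 1 − 0 = 0; torsion from ∂_4 factors > 1: none. So H_3 ≅ 0.

H_0 ≅ Z,  H_1 = 0,  H_2 = 0,  H_3 = 0.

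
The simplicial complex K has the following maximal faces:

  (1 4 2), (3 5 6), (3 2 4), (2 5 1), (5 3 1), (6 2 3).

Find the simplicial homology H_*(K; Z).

H_0 ≅ Z,  H_1 ≅ Z,  H_2 = 0.

We work with the vertex ordering 1 < 2 < 3 < 4 < 5 < 6. The simplices of K, each written with vertices in increasing order, are:

  0-simplices (6): [1], [2], [3], [4], [5], [6]
  1-simplices (12): [1,2], [1,3], [1,4], [1,5], [2,3], [2,4], [2,5], [2,6], [3,4], [3,5], [3,6], [5,6]
  2-simplices (6): [1,2,4], [1,2,5], [1,3,5], [2,3,4], [2,3,6], [3,5,6]

giving chain groups C_0 ≅ Z^6, C_1 ≅ Z^12, C_2 ≅ Z^6.

The boundary map ∂_1: C_1 → C_0 maps an edge to its endpoints' difference, ∂[p,q] = q − p. For instance
  ∂[2,4] = [4] − [2].
This gives a 6×12 integer matrix of rank 5; reducing to Smith normal form yields diagonal entries (1,1,1,1,1).

∂_2: C_2 → C_1 maps a triangle to the signed sum of its edges. For instance
  ∂[1,2,5] = [2,5] − [1,5] + [1,2],
  ∂[1,3,5] = [3,5] − [1,5] + [1,3].
The resulting 12×6 matrix has rank 6, and its Smith normal form has invariant factors (1,1,1,1,1,1).

Reading off H_k = ker ∂_k / im ∂_{k+1}:

  H_0: rank C_0 − rank ∂_1 = 6 − 5 = 1, and the invariant factors of ∂_1 are all 1, so H_0 ≅ Z.
  H_1: rank ker ∂_1 − rank ∂_2 = (12 − 5) − 6 = 1, and the invariant factors of ∂_2 are all 1, so H_1 ≅ Z.
  H_2: rank ker ∂_2 − rank ∂_3 = (6 − 6) − 0 = 0, and there is no ∂_3, so H_2 ≅ 0.

(K is a triangulation of the cylinder S^1 x I.)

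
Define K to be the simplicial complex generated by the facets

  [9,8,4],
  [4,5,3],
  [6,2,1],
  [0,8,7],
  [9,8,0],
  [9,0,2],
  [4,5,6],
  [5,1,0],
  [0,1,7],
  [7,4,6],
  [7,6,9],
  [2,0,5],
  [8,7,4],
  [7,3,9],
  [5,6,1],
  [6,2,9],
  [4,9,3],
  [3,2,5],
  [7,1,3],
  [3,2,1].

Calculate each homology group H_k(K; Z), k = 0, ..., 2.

We work with the vertex ordering 0 < 1 < 2 < 3 < 4 < 5 < 6 < 7 < 8 < 9. The simplices of K, each written with vertices in increasing order, are:

  0-simplices (10): [0], [1], [2], [3], [4], [5], [6], [7], [8], [9]
  1-simplices (30): (30 of them)
  2-simplices (20): (20 of them)

so the chain groups are C_0 ≅ Z^10, C_1 ≅ Z^30, C_2 ≅ Z^20.

∂_1: C_1 → C_0 is given by ∂[p,q] = [q] − [p]. For instance
  ∂[5,6] = [6] − [5].
As a 10×30 matrix over Z this has rank 9, with invariant factors (1,1,1,1,1,1,1,1,1).

The boundary map ∂_2: C_2 → C_1 acts by ∂[p,q,r] = [q,r] − [p,r] + [p,q]. For instance
  ∂[2,3,5] = [3,5] − [2,5] + [2,3],
  ∂[0,1,5] = [1,5] − [0,5] + [0,1].
The resulting 30×20 matrix has rank 20, and its Smith normal form has invariant factors (1,1,1,1,1,1,1,1,1,1,1,1,1,1,1,1,1,1,1,2).

Computing H_k = (kernel of ∂_k) / (image of ∂_{k+1}):

  H_0: rank C_0 − rank ∂_1 = 10 − 9 = 1, and the invariant factors of ∂_1 are all 1, so H_0 = Z.
  H_1: rank ker ∂_1 − rank ∂_2 = (30 − 9) − 20 = 1, and ∂_2 has invariant factor 2 > 1, so H_1 = Z ⊕ Z/2Z.
  H_2: rank ker ∂_2 − rank ∂_3 = (20 − 20) − 0 = 0, and there is no ∂_3, so H_2 = 0.

H_0 = Z,  H_1 = Z ⊕ Z/2Z,  H_2 = 0.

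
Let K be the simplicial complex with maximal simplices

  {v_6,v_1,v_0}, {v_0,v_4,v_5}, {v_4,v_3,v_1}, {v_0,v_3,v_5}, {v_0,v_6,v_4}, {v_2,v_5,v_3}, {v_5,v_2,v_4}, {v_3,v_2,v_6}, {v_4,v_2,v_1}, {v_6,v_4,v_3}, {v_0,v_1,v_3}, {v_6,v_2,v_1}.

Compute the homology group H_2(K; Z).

Fix the vertex order v_0 < v_1 < v_2 < v_3 < v_4 < v_5 < v_6 and write every simplex with vertices in increasing order. Then dim K = 2 and the simplices of K are:

  0-simplices (7): [v_0], [v_1], [v_2], [v_3], [v_4], [v_5], [v_6]
  1-simplices (18): (18 of them)
  2-simplices (12): (12 of them)

Hence C_0 ≅ Z^7, C_1 ≅ Z^18, C_2 ≅ Z^12.

∂_1: C_1 → C_0 sends each edge [p,q] (with p < q) to q − p. For instance
  ∂[v_1,v_4] = [v_4] − [v_1].
As a 7×18 matrix over Z this has rank 6, with invariant factors (1,1,1,1,1,1).

The boundary map ∂_2: C_2 → C_1 acts by ∂[p,q,r] = [q,r] − [p,r] + [p,q]. For instance
  ∂[v_0,v_3,v_5] = [v_3,v_5] − [v_0,v_5] + [v_0,v_3],
  ∂[v_2,v_3,v_6] = [v_3,v_6] − [v_2,v_6] + [v_2,v_3].
The 18×12 boundary matrix has rank 12 and Smith normal form diag(1,1,1,1,1,1,1,1,1,1,1,2).

Now H_k = ker ∂_k / im ∂_{k+1}, so:

  H_2: rank ker ∂_2 − rank ∂_3 = (12 − 12) − 0 = 0, and there is no ∂_3, so H_2 ≅ 0.

H_2 ≅ 0.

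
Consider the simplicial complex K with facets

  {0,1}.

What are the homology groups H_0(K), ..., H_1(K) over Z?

Order the vertices as 0 < 1. Listing each simplex with vertices in this order, K has dimension 1 with simplices:

  0-simplices (2): [0], [1]
  1-simplices (1): [0,1]

Hence C_0 ≅ Z^2, C_1 ≅ Z^1.

The boundary map ∂_1: C_1 → C_0 maps an edge to its endpoints' difference, ∂[p,q] = q − p. For instance
  ∂[0,1] = [1] − [0].
The 2×1 boundary matrix has rank 1 and Smith normal form diag(1).

Reading off H_k = ker ∂_k / im ∂_{k+1}:

  H_0: rank C_0 − rank ∂_1 = 2 − 1 = 1, and the invariant factors of ∂_1 are all 1, so H_0 = Z.
  H_1: rank ker ∂_1 − rank ∂_2 = (1 − 1) − 0 = 0, and there is no ∂_2, so H_1 = 0.

As a check, the Euler characteristic is 2 − 1 = 1, which agrees with 1 − 0 = 1.

H_0 = Z,  H_1 = 0.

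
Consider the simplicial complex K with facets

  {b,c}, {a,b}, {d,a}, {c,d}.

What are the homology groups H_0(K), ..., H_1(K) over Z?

We work with the vertex ordering a < b < c < d. The simplices of K, each written with vertices in increasing order, are:

  0-simplices (4): a, b, c, d
  1-simplices (4): ab, ad, bc, cd

giving chain groups C_0 ≅ Z^4, C_1 ≅ Z^4.

The boundary map ∂_1: C_1 → C_0 maps an edge to its endpoints' difference, ∂[p,q] = q − p.
The resulting 4×4 matrix has rank 3, and its Smith normal form has invariant factors (1,1,1).

Now H_k = ker ∂_k / im ∂_{k+1}, so:

  H_0: rank C_0 − rank ∂_1 = 4 − 3 = 1, and the invariant factors of ∂_1 are all 1, so H_0 ≅ Z.
  H_1: rank ker ∂_1 − rank ∂_2 = (4 − 3) − 0 = 1, and there is no ∂_2, so H_1 ≅ Z.

H_0 = Z,  H_1 = Z.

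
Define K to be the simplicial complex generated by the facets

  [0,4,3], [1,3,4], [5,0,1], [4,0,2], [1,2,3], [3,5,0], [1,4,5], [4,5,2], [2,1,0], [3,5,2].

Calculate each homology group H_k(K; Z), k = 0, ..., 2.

Fix the vertex order 0 < 1 < 2 < 3 < 4 < 5 and write every simplex with vertices in increasing order. Then dim K = 2 and the simplices of K are:

  0-simplices (6): [0], [1], [2], [3], [4], [5]
  1-simplices (15): [0,1], [0,2], [0,3], [0,4], [0,5], [1,2], [1,3], [1,4], [1,5], [2,3], [2,4], [2,5], [3,4], [3,5], [4,5]
  2-simplices (10): [0,1,2], [0,1,5], [0,2,4], [0,3,4], [0,3,5], [1,2,3], [1,3,4], [1,4,5], [2,3,5], [2,4,5]

so the chain groups are C_0 ≅ Z^6, C_1 ≅ Z^15, C_2 ≅ Z^10.

The boundary map ∂_1: C_1 → C_0 sends each edge [p,q] (with p < q) to q − p.
The 6×15 boundary matrix has rank 5 and Smith normal form diag(1,1,1,1,1).

Boundary ∂_2: C_2 → C_1 maps a triangle to the signed sum of its edges. For instance
  ∂[0,3,5] = [3,5] − [0,5] + [0,3],
  ∂[1,4,5] = [4,5] − [1,5] + [1,4].
The resulting 15×10 matrix has rank 10, and its Smith normal form has invariant factors (1,1,1,1,1,1,1,1,1,2).

Now H_k = ker ∂_k / im ∂_{k+1}, so:

  H_0: rank C_0 − rank ∂_1 = 6 − 5 = 1, and the invariant factors of ∂_1 are all 1, so H_0 = Z.
  H_1: rank ker ∂_1 − rank ∂_2 = (15 − 5) − 10 = 0, and ∂_2 has invariant factor 2 > 1, so H_1 = Z/2.
  H_2: rank ker ∂_2 − rank ∂_3 = (10 − 10) − 0 = 0, and there is no ∂_3, so H_2 = 0.

H_0 ≅ Z,  H_1 ≅ Z/2,  H_2 = 0.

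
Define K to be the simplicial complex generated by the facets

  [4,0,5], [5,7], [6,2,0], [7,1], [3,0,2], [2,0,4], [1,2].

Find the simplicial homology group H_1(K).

H_1 = Z.

Fix the vertex order 0 < 1 < 2 < 3 < 4 < 5 < 6 < 7 and write every simplex with vertices in increasing order. Then dim K = 2 and the simplices of K are:

  0-simplices (8): [0], [1], [2], [3], [4], [5], [6], [7]
  1-simplices (12): [0,2], [0,3], [0,4], [0,5], [0,6], [1,2], [1,7], [2,3], [2,4], [2,6], [4,5], [5,7]
  2-simplices (4): [0,2,3], [0,2,4], [0,2,6], [0,4,5]

so the chain groups are C_0 ≅ Z^8, C_1 ≅ Z^12, C_2 ≅ Z^4.

The boundary map ∂_1: C_1 → C_0 is given by ∂[p,q] = [q] − [p].
This gives a 8×12 integer matrix of rank 7; reducing to Smith normal form yields diagonal entries (1,1,1,1,1,1,1).

Boundary ∂_2: C_2 → C_1 maps a triangle to the signed sum of its edges. For instance
  ∂[0,4,5] = [4,5] − [0,5] + [0,4],
  ∂[0,2,3] = [2,3] − [0,3] + [0,2].
The resulting 12×4 matrix has rank 4, and its Smith normal form has invariant factors (1,1,1,1).

Reading off H_k = ker ∂_k / im ∂_{k+1}:

  H_1: rank ker ∂_1 − rank ∂_2 = (12 − 7) − 4 = 1, and the invariant factors of ∂_2 are all 1, so H_1 = Z.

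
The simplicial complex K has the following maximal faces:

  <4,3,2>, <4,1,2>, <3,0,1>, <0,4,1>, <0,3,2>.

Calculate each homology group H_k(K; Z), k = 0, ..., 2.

Take the total order 0 < 1 < 2 < 3 < 4 on the vertex set. Then K (dimension 2) consists of the simplices:

  0-simplices (5): [0], [1], [2], [3], [4]
  1-simplices (10): [0,1], [0,2], [0,3], [0,4], [1,2], [1,3], [1,4], [2,3], [2,4], [3,4]
  2-simplices (5): [0,1,3], [0,1,4], [0,2,3], [1,2,4], [2,3,4]

so the chain groups are C_0 ≅ Z^5, C_1 ≅ Z^10, C_2 ≅ Z^5.

Boundary ∂_1: C_1 → C_0 maps an edge to its endpoints' difference, ∂[p,q] = q − p. For instance
  ∂[0,3] = [3] − [0].
As a 5×10 matrix over Z this has rank 4, with invariant factors (1,1,1,1).

Boundary ∂_2: C_2 → C_1 acts by ∂[p,q,r] = [q,r] − [p,r] + [p,q]. For instance
  ∂[2,3,4] = [3,4] − [2,4] + [2,3],
  ∂[0,1,4] = [1,4] − [0,4] + [0,1].
The 10×5 boundary matrix has rank 5 and Smith normal form diag(1,1,1,1,1).

Reading off H_k = ker ∂_k / im ∂_{k+1}:

  H_0: rank C_0 − rank ∂_1 = 5 − 4 = 1, and the invariant factors of ∂_1 are all 1, so H_0 = Z.
  H_1: rank ker ∂_1 − rank ∂_2 = (10 − 4) − 5 = 1, and the invariant factors of ∂_2 are all 1, so H_1 = Z.
  H_2: rank ker ∂_2 − rank ∂_3 = (5 − 5) − 0 = 0, and there is no ∂_3, so H_2 = 0.

As a check, the Euler characteristic is 5 − 10 + 5 = 0, which agrees with 1 − 1 + 0 = 0.
(K is a triangulation of the Möbius band.)

H_0 ≅ Z,  H_1 ≅ Z,  H_2 = 0.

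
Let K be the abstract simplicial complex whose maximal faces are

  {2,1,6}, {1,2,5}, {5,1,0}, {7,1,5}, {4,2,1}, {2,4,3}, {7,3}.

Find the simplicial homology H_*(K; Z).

Fix the vertex order 0 < 1 < 2 < 3 < 4 < 5 < 6 < 7 and write every simplex with vertices in increasing order. Then dim K = 2 and the simplices of K are:

  0-simplices (8): [0], [1], [2], [3], [4], [5], [6], [7]
  1-simplices (14): [0,1], [0,5], [1,2], [1,4], [1,5], [1,6], [1,7], [2,3], [2,4], [2,5], [2,6], [3,4], [3,7], [5,7]
  2-simplices (6): [0,1,5], [1,2,4], [1,2,5], [1,2,6], [1,5,7], [2,3,4]

giving chain groups C_0 ≅ Z^8, C_1 ≅ Z^14, C_2 ≅ Z^6.

∂_1: C_1 → C_0 is given by ∂[p,q] = [q] − [p].
The resulting 8×14 matrix has rank 7, and its Smith normal form has invariant factors (1,1,1,1,1,1,1).

The boundary map ∂_2: C_2 → C_1 acts by ∂[p,q,r] = [q,r] − [p,r] + [p,q]. For instance
  ∂[1,5,7] = [5,7] − [1,7] + [1,5],
  ∂[0,1,5] = [1,5] − [0,5] + [0,1].
As a 14×6 matrix over Z this has rank 6, with invariant factors (1,1,1,1,1,1).

Now H_k = ker ∂_k / im ∂_{k+1}, so:

  H_0: rank C_0 − rank ∂_1 = 8 − 7 = 1, and the invariant factors of ∂_1 are all 1, so H_0 = Z.
  H_1: rank ker ∂_1 − rank ∂_2 = (14 − 7) − 6 = 1, and the invariant factors of ∂_2 are all 1, so H_1 = Z.
  H_2: rank ker ∂_2 − rank ∂_3 = (6 − 6) − 0 = 0, and there is no ∂_3, so H_2 = 0.

H_0 = Z,  H_1 = Z,  H_2 = 0.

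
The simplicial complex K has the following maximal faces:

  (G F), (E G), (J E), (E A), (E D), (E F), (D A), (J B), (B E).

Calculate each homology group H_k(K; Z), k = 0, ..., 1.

H_0 ≅ Z,  H_1 ≅ Z^3.

Order the vertices as A < B < D < E < F < G < J. Listing each simplex with vertices in this order, K has dimension 1 with simplices:

  0-simplices (7): A, B, D, E, F, G, J
  1-simplices (9): AD, AE, BE, BJ, DE, EF, EG, EJ, FG

giving chain groups C_0 ≅ Z^7, C_1 ≅ Z^9.

∂_1: C_1 → C_0 sends each edge [p,q] (with p < q) to q − p. For instance
  ∂AE = E − A.
The 7×9 boundary matrix has rank 6 and Smith normal form diag(1,1,1,1,1,1).

Computing H_k = (kernel of ∂_k) / (image of ∂_{k+1}):

  H_0: rank C_0 − rank ∂_1 = 7 − 6 = 1, and the invariant factors of ∂_1 are all 1, so H_0 = Z.
  H_1: rank ker ∂_1 − rank ∂_2 = (9 − 6) − 0 = 3, and there is no ∂_2, so H_1 = Z^3.

As a check, the Euler characteristic is 7 − 9 = -2, which agrees with 1 − 3 = -2.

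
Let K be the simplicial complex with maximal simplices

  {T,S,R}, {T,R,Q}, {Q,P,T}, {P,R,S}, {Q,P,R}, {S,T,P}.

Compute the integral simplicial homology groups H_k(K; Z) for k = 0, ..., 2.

Order the vertices as P < Q < R < S < T. Listing each simplex with vertices in this order, K has dimension 2 with simplices:

  0-simplices (5): P, Q, R, S, T
  1-simplices (9): PQ, PR, PS, PT, QR, QT, RS, RT, ST
  2-simplices (6): PQR, PQT, PRS, PST, QRT, RST

Hence C_0 ≅ Z^5, C_1 ≅ Z^9, C_2 ≅ Z^6.

The boundary map ∂_1: C_1 → C_0 maps an edge to its endpoints' difference, ∂[p,q] = q − p. For instance
  ∂PS = S − P.
The resulting 5×9 matrix has rank 4, and its Smith normal form has invariant factors (1,1,1,1).

∂_2: C_2 → C_1 acts by ∂[p,q,r] = [q,r] − [p,r] + [p,q]. For instance
  ∂PQT = QT − PT + PQ,
  ∂QRT = RT − QT + QR.
This gives a 9×6 integer matrix of rank 5; reducing to Smith normal form yields diagonal entries (1,1,1,1,1).

Computing H_k = (kernel of ∂_k) / (image of ∂_{k+1}):

  H_0: rank C_0 − rank ∂_1 = 5 − 4 = 1, and the invariant factors of ∂_1 are all 1, so H_0 ≅ Z.
  H_1: rank ker ∂_1 − rank ∂_2 = (9 − 4) − 5 = 0, and the invariant factors of ∂_2 are all 1, so H_1 ≅ 0.
  H_2: rank ker ∂_2 − rank ∂_3 = (6 − 5) − 0 = 1, and there is no ∂_3, so H_2 ≅ Z.

(K is a triangulation of the 2-sphere S^2.)

H_0 = Z,  H_1 = 0,  H_2 = Z.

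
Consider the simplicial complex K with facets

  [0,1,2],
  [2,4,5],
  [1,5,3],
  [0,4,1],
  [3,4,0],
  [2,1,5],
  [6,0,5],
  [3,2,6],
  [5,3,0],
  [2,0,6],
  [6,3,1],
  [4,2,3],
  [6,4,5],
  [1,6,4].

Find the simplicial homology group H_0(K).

H_0 ≅ Z.

We work with the vertex ordering 0 < 1 < 2 < 3 < 4 < 5 < 6. The simplices of K, each written with vertices in increasing order, are:

  0-simplices (7): [0], [1], [2], [3], [4], [5], [6]
  1-simplices (21): [0,1], [0,2], [0,3], [0,4], [0,5], [0,6], [1,2], [1,3], [1,4], [1,5], [1,6], [2,3], [2,4], [2,5], [2,6], [3,4], [3,5], [3,6], [4,5], [4,6], [5,6]
  2-simplices (14): [0,1,2], [0,1,4], [0,2,6], [0,3,4], [0,3,5], [0,5,6], [1,2,5], [1,3,5], [1,3,6], [1,4,6], [2,3,4], [2,3,6], [2,4,5], [4,5,6]

giving chain groups C_0 ≅ Z^7, C_1 ≅ Z^21, C_2 ≅ Z^14.

Boundary ∂_1: C_1 → C_0 is given by ∂[p,q] = [q] − [p]. For instance
  ∂[1,2] = [2] − [1].
This gives a 7×21 integer matrix of rank 6; reducing to Smith normal form yields diagonal entries (1,1,1,1,1,1).

The boundary map ∂_2: C_2 → C_1 acts by ∂[p,q,r] = [q,r] − [p,r] + [p,q]. For instance
  ∂[0,5,6] = [5,6] − [0,6] + [0,5],
  ∂[2,3,6] = [3,6] − [2,6] + [2,3].
This gives a 21×14 integer matrix of rank 13; reducing to Smith normal form yields diagonal entries (1,1,1,1,1,1,1,1,1,1,1,1,1).

From H_k ≅ ker(∂_k) / im(∂_{k+1}) we obtain:

  H_0: rank C_0 − rank ∂_1 = 7 − 6 = 1, and the invariant factors of ∂_1 are all 1, so H_0 ≅ Z.

(K is a triangulation of the torus T^2.)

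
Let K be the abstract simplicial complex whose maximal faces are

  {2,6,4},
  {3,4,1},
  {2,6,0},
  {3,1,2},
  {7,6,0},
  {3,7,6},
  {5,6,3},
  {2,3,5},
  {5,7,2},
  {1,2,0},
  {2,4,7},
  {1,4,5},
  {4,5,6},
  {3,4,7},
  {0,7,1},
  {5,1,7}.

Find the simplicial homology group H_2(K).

We work with the vertex ordering 0 < 1 < 2 < 3 < 4 < 5 < 6 < 7. The simplices of K, each written with vertices in increasing order, are:

  0-simplices (8): [0], [1], [2], [3], [4], [5], [6], [7]
  1-simplices (24): (24 of them)
  2-simplices (16): [0,1,2], [0,1,7], [0,2,6], [0,6,7], [1,2,3], [1,3,4], [1,4,5], [1,5,7], [2,3,5], [2,4,6], [2,4,7], [2,5,7], [3,4,7], [3,5,6], [3,6,7], [4,5,6]

Hence C_0 ≅ Z^8, C_1 ≅ Z^24, C_2 ≅ Z^16.

∂_1: C_1 → C_0 sends each edge [p,q] (with p < q) to q − p. For instance
  ∂[3,6] = [6] − [3].
The resulting 8×24 matrix has rank 7, and its Smith normal form has invariant factors (1,1,1,1,1,1,1).

∂_2: C_2 → C_1 sends each 2-simplex [p,q,r] to [q,r] − [p,r] + [p,q]. For instance
  ∂[3,4,7] = [4,7] − [3,7] + [3,4],
  ∂[3,5,6] = [5,6] − [3,6] + [3,5].
This gives a 24×16 integer matrix of rank 15; reducing to Smith normal form yields diagonal entries (1,1,1,1,1,1,1,1,1,1,1,1,1,1,1).

Computing H_k = (kernel of ∂_k) / (image of ∂_{k+1}):

  H_2: rank ker ∂_2 − rank ∂_3 = (16 − 15) − 0 = 1, and there is no ∂_3, so H_2 ≅ Z.

H_2 ≅ Z.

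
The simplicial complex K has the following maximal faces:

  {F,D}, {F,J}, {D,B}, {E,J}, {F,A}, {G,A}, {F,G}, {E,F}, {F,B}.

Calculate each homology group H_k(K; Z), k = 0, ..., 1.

H_0 ≅ Z,  H_1 ≅ Z^3.

We work with the vertex ordering A < B < D < E < F < G < J. The simplices of K, each written with vertices in increasing order, are:

  0-simplices (7): A, B, D, E, F, G, J
  1-simplices (9): AF, AG, BD, BF, DF, EF, EJ, FG, FJ

Hence C_0 ≅ Z^7, C_1 ≅ Z^9.

The boundary map ∂_1: C_1 → C_0 is given by ∂[p,q] = [q] − [p].
As a 7×9 matrix over Z this has rank 6, with invariant factors (1,1,1,1,1,1).

Reading off H_k = ker ∂_k / im ∂_{k+1}:

  H_0: rank C_0 − rank ∂_1 = 7 − 6 = 1, and the invariant factors of ∂_1 are all 1, so H_0 ≅ Z.
  H_1: rank ker ∂_1 − rank ∂_2 = (9 − 6) − 0 = 3, and there is no ∂_2, so H_1 ≅ Z^3.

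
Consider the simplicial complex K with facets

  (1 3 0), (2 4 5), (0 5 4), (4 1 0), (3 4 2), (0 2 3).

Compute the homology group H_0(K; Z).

K has 6 vertices, 12 edges, 6 triangles.
rank ∂_0 = 0, rank ∂_1 = 5 ⇒ b_0 = 6 − 0 − 5 = 1; all invariant factors of ∂_1 are 1 so no torsion. So H_0 ≅ Z.

H_0 = Z.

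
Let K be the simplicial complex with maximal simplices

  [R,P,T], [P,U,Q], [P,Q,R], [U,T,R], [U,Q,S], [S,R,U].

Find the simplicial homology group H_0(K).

H_0 = Z.

We work with the vertex ordering P < Q < R < S < T < U. The simplices of K, each written with vertices in increasing order, are:

  0-simplices (6): P, Q, R, S, T, U
  1-simplices (12): PQ, PR, PT, PU, QR, QS, QU, RS, RT, RU, SU, TU
  2-simplices (6): PQR, PQU, PRT, QSU, RSU, RTU

so the chain groups are C_0 ≅ Z^6, C_1 ≅ Z^12, C_2 ≅ Z^6.

Boundary ∂_1: C_1 → C_0 is given by ∂[p,q] = [q] − [p].
The resulting 6×12 matrix has rank 5, and its Smith normal form has invariant factors (1,1,1,1,1).

The boundary map ∂_2: C_2 → C_1 acts by ∂[p,q,r] = [q,r] − [p,r] + [p,q]. For instance
  ∂QSU = SU − QU + QS,
  ∂RSU = SU − RU + RS.
This gives a 12×6 integer matrix of rank 6; reducing to Smith normal form yields diagonal entries (1,1,1,1,1,1).

Computing H_k = (kernel of ∂_k) / (image of ∂_{k+1}):

  H_0: rank C_0 − rank ∂_1 = 6 − 5 = 1, and the invariant factors of ∂_1 are all 1, so H_0 ≅ Z.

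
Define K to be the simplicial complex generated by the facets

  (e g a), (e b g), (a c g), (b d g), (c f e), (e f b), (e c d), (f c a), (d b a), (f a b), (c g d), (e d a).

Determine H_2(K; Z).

Fix the vertex order a < b < c < d < e < f < g and write every simplex with vertices in increasing order. Then dim K = 2 and the simplices of K are:

  0-simplices (7): a, b, c, d, e, f, g
  1-simplices (18): ab, ac, ad, ae, af, ag, bd, be, bf, bg, cd, ce, cf, cg, de, dg, ef, eg
  2-simplices (12): abd, abf, acf, acg, ade, aeg, bdg, bef, beg, cde, cdg, cef

so the chain groups are C_0 ≅ Z^7, C_1 ≅ Z^18, C_2 ≅ Z^12.

Boundary ∂_1: C_1 → C_0 is given by ∂[p,q] = [q] − [p].
The resulting 7×18 matrix has rank 6, and its Smith normal form has invariant factors (1,1,1,1,1,1).

The boundary map ∂_2: C_2 → C_1 maps a triangle to the signed sum of its edges. For instance
  ∂ade = de − ae + ad,
  ∂acf = cf − af + ac.
The resulting 18×12 matrix has rank 12, and its Smith normal form has invariant factors (1,1,1,1,1,1,1,1,1,1,1,2).

Now H_k = ker ∂_k / im ∂_{k+1}, so:

  H_2: rank ker ∂_2 − rank ∂_3 = (12 − 12) − 0 = 0, and there is no ∂_3, so H_2 = 0.

(K is a triangulation of the real projective plane RP^2.)

H_2 ≅ 0.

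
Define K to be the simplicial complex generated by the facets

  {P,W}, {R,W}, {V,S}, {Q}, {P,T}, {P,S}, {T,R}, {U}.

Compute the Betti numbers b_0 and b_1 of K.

b_0 = 3, b_1 = 1.

Take the total order P < Q < R < S < T < U < V < W on the vertex set. Then K (dimension 1) consists of the simplices:

  0-simplices (8): P, Q, R, S, T, U, V, W
  1-simplices (6): PS, PT, PW, RT, RW, SV

giving chain groups C_0 ≅ Z^8, C_1 ≅ Z^6.

Boundary ∂_1: C_1 → C_0 is given by ∂[p,q] = [q] − [p]. For instance
  ∂PW = W − P.
The 8×6 boundary matrix has rank 5 and Smith normal form diag(1,1,1,1,1).

Reading off H_k = ker ∂_k / im ∂_{k+1}:

  H_0: rank C_0 − rank ∂_1 = 8 − 5 = 3, and the invariant factors of ∂_1 are all 1, so H_0 ≅ Z^3.
  H_1: rank ker ∂_1 − rank ∂_2 = (6 − 5) − 0 = 1, and there is no ∂_2, so H_1 ≅ Z.

As a check, the Euler characteristic is 8 − 6 = 2, which agrees with 3 − 1 = 2.

Hence the Betti numbers are b_0 = 3, b_1 = 1.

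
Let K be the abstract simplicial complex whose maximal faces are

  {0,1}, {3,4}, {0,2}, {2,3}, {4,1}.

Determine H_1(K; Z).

H_1 = Z.

Order the vertices as 0 < 1 < 2 < 3 < 4. Listing each simplex with vertices in this order, K has dimension 1 with simplices:

  0-simplices (5): [0], [1], [2], [3], [4]
  1-simplices (5): [0,1], [0,2], [1,4], [2,3], [3,4]

so the chain groups are C_0 ≅ Z^5, C_1 ≅ Z^5.

∂_1: C_1 → C_0 maps an edge to its endpoints' difference, ∂[p,q] = q − p.
As a 5×5 matrix over Z this has rank 4, with invariant factors (1,1,1,1).

Computing H_k = (kernel of ∂_k) / (image of ∂_{k+1}):

  H_1: rank ker ∂_1 − rank ∂_2 = (5 − 4) − 0 = 1, and there is no ∂_2, so H_1 = Z.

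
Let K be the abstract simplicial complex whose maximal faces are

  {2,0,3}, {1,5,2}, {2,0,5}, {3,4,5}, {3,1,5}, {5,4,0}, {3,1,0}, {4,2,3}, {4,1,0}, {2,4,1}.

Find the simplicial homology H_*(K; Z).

H_0 = Z,  H_1 = Z/2,  H_2 = 0.

Fix the vertex order 0 < 1 < 2 < 3 < 4 < 5 and write every simplex with vertices in increasing order. Then dim K = 2 and the simplices of K are:

  0-simplices (6): [0], [1], [2], [3], [4], [5]
  1-simplices (15): [0,1], [0,2], [0,3], [0,4], [0,5], [1,2], [1,3], [1,4], [1,5], [2,3], [2,4], [2,5], [3,4], [3,5], [4,5]
  2-simplices (10): [0,1,3], [0,1,4], [0,2,3], [0,2,5], [0,4,5], [1,2,4], [1,2,5], [1,3,5], [2,3,4], [3,4,5]

so the chain groups are C_0 ≅ Z^6, C_1 ≅ Z^15, C_2 ≅ Z^10.

The boundary map ∂_1: C_1 → C_0 sends each edge [p,q] (with p < q) to q − p. For instance
  ∂[3,5] = [5] − [3].
The 6×15 boundary matrix has rank 5 and Smith normal form diag(1,1,1,1,1).

Boundary ∂_2: C_2 → C_1 acts by ∂[p,q,r] = [q,r] − [p,r] + [p,q]. For instance
  ∂[3,4,5] = [4,5] − [3,5] + [3,4],
  ∂[1,2,4] = [2,4] − [1,4] + [1,2].
As a 15×10 matrix over Z this has rank 10, with invariant factors (1,1,1,1,1,1,1,1,1,2).

Reading off H_k = ker ∂_k / im ∂_{k+1}:

  H_0: rank C_0 − rank ∂_1 = 6 − 5 = 1, and the invariant factors of ∂_1 are all 1, so H_0 = Z.
  H_1: rank ker ∂_1 − rank ∂_2 = (15 − 5) − 10 = 0, and ∂_2 has invariant factor 2 > 1, so H_1 = Z/2.
  H_2: rank ker ∂_2 − rank ∂_3 = (10 − 10) − 0 = 0, and there is no ∂_3, so H_2 = 0.

(K is a triangulation of the real projective plane RP^2.)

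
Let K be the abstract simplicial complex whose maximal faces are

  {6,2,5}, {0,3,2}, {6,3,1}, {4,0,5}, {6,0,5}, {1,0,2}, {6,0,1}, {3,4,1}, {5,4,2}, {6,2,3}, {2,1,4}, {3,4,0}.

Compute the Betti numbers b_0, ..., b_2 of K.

Order the vertices as 0 < 1 < 2 < 3 < 4 < 5 < 6. Listing each simplex with vertices in this order, K has dimension 2 with simplices:

  0-simplices (7): [0], [1], [2], [3], [4], [5], [6]
  1-simplices (18): [0,1], [0,2], [0,3], [0,4], [0,5], [0,6], [1,2], [1,3], [1,4], [1,6], [2,3], [2,4], [2,5], [2,6], [3,4], [3,6], [4,5], [5,6]
  2-simplices (12): [0,1,2], [0,1,6], [0,2,3], [0,3,4], [0,4,5], [0,5,6], [1,2,4], [1,3,4], [1,3,6], [2,3,6], [2,4,5], [2,5,6]

giving chain groups C_0 ≅ Z^7, C_1 ≅ Z^18, C_2 ≅ Z^12.

Boundary ∂_1: C_1 → C_0 maps an edge to its endpoints' difference, ∂[p,q] = q − p. For instance
  ∂[0,3] = [3] − [0].
The resulting 7×18 matrix has rank 6, and its Smith normal form has invariant factors (1,1,1,1,1,1).

The boundary map ∂_2: C_2 → C_1 maps a triangle to the signed sum of its edges. For instance
  ∂[2,5,6] = [5,6] − [2,6] + [2,5],
  ∂[1,3,6] = [3,6] − [1,6] + [1,3].
The resulting 18×12 matrix has rank 12, and its Smith normal form has invariant factors (1,1,1,1,1,1,1,1,1,1,1,2).

Now H_k = ker ∂_k / im ∂_{k+1}, so:

  H_0: rank C_0 − rank ∂_1 = 7 − 6 = 1, and the invariant factors of ∂_1 are all 1, so H_0 ≅ Z.
  H_1: rank ker ∂_1 − rank ∂_2 = (18 − 6) − 12 = 0, and ∂_2 has invariant factor 2 > 1, so H_1 ≅ Z/2Z.
  H_2: rank ker ∂_2 − rank ∂_3 = (12 − 12) − 0 = 0, and there is no ∂_3, so H_2 ≅ 0.

Hence the Betti numbers are b_0 = 1, b_1 = 0, b_2 = 0.

b_0 = 1, b_1 = 0, b_2 = 0.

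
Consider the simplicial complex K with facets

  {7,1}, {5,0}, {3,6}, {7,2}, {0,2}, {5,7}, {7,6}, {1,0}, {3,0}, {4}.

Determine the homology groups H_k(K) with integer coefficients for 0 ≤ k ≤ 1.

We work with the vertex ordering 0 < 1 < 2 < 3 < 4 < 5 < 6 < 7. The simplices of K, each written with vertices in increasing order, are:

  0-simplices (8): [0], [1], [2], [3], [4], [5], [6], [7]
  1-simplices (9): [0,1], [0,2], [0,3], [0,5], [1,7], [2,7], [3,6], [5,7], [6,7]

Hence C_0 ≅ Z^8, C_1 ≅ Z^9.

∂_1: C_1 → C_0 maps an edge to its endpoints' difference, ∂[p,q] = q − p.
The resulting 8×9 matrix has rank 6, and its Smith normal form has invariant factors (1,1,1,1,1,1).

Computing H_k = (kernel of ∂_k) / (image of ∂_{k+1}):

  H_0: rank C_0 − rank ∂_1 = 8 − 6 = 2, and the invariant factors of ∂_1 are all 1, so H_0 = Z^2.
  H_1: rank ker ∂_1 − rank ∂_2 = (9 − 6) − 0 = 3, and there is no ∂_2, so H_1 = Z^3.

H_0 = Z^2,  H_1 = Z^3.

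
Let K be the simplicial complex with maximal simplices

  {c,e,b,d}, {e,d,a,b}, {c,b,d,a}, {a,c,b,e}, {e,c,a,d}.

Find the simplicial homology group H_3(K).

H_3 ≅ Z.

K has 5 vertices, 10 edges, 10 triangles, 5 3-simplices.
rank ∂_3 = 4, rank ∂_4 = 0 ⇒ b_3 = 5 − 4 − 0 = 1. So H_3 ≅ Z.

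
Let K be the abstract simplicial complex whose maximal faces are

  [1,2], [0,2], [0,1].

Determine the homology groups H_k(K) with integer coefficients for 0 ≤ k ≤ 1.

Order the vertices as 0 < 1 < 2. Listing each simplex with vertices in this order, K has dimension 1 with simplices:

  0-simplices (3): [0], [1], [2]
  1-simplices (3): [0,1], [0,2], [1,2]

so the chain groups are C_0 ≅ Z^3, C_1 ≅ Z^3.

The boundary map ∂_1: C_1 → C_0 is given by ∂[p,q] = [q] − [p]. For instance
  ∂[0,2] = [2] − [0].
As a 3×3 matrix over Z this has rank 2, with invariant factors (1,1).

From H_k ≅ ker(∂_k) / im(∂_{k+1}) we obtain:

  H_0: rank C_0 − rank ∂_1 = 3 − 2 = 1, and the invariant factors of ∂_1 are all 1, so H_0 = Z.
  H_1: rank ker ∂_1 − rank ∂_2 = (3 − 2) − 0 = 1, and there is no ∂_2, so H_1 = Z.

H_0 = Z,  H_1 = Z.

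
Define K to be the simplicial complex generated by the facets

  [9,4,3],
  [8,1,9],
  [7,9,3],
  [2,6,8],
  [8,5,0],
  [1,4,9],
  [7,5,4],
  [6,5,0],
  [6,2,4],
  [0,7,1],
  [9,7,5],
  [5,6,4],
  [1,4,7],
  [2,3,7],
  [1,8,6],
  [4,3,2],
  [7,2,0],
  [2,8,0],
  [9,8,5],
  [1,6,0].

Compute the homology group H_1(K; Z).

H_1 ≅ Z ⊕ Z/2.

Take the total order 0 < 1 < 2 < 3 < 4 < 5 < 6 < 7 < 8 < 9 on the vertex set. Then K (dimension 2) consists of the simplices:

  0-simplices (10): [0], [1], [2], [3], [4], [5], [6], [7], [8], [9]
  1-simplices (30): (30 of them)
  2-simplices (20): (20 of them)

giving chain groups C_0 ≅ Z^10, C_1 ≅ Z^30, C_2 ≅ Z^20.

The boundary map ∂_1: C_1 → C_0 maps an edge to its endpoints' difference, ∂[p,q] = q − p.
The resulting 10×30 matrix has rank 9, and its Smith normal form has invariant factors (1,1,1,1,1,1,1,1,1).

The boundary map ∂_2: C_2 → C_1 maps a triangle to the signed sum of its edges. For instance
  ∂[1,6,8] = [6,8] − [1,8] + [1,6],
  ∂[2,6,8] = [6,8] − [2,8] + [2,6].
As a 30×20 matrix over Z this has rank 20, with invariant factors (1,1,1,1,1,1,1,1,1,1,1,1,1,1,1,1,1,1,1,2).

Reading off H_k = ker ∂_k / im ∂_{k+1}:

  H_1: rank ker ∂_1 − rank ∂_2 = (30 − 9) − 20 = 1, and ∂_2 has invariant factor 2 > 1, so H_1 = Z ⊕ Z/2.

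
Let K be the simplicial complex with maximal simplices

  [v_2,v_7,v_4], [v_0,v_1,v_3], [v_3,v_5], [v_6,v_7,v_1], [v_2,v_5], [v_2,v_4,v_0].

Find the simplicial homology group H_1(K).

Order the vertices as v_0 < v_1 < v_2 < v_3 < v_4 < v_5 < v_6 < v_7. Listing each simplex with vertices in this order, K has dimension 2 with simplices:

  0-simplices (8): [v_0], [v_1], [v_2], [v_3], [v_4], [v_5], [v_6], [v_7]
  1-simplices (13): [v_0,v_1], [v_0,v_2], [v_0,v_3], [v_0,v_4], [v_1,v_3], [v_1,v_6], [v_1,v_7], [v_2,v_4], [v_2,v_5], [v_2,v_7], [v_3,v_5], [v_4,v_7], [v_6,v_7]
  2-simplices (4): [v_0,v_1,v_3], [v_0,v_2,v_4], [v_1,v_6,v_7], [v_2,v_4,v_7]

Hence C_0 ≅ Z^8, C_1 ≅ Z^13, C_2 ≅ Z^4.

Boundary ∂_1: C_1 → C_0 maps an edge to its endpoints' difference, ∂[p,q] = q − p. For instance
  ∂[v_2,v_7] = [v_7] − [v_2].
The resulting 8×13 matrix has rank 7, and its Smith normal form has invariant factors (1,1,1,1,1,1,1).

The boundary map ∂_2: C_2 → C_1 acts by ∂[p,q,r] = [q,r] − [p,r] + [p,q]. For instance
  ∂[v_1,v_6,v_7] = [v_6,v_7] − [v_1,v_7] + [v_1,v_6],
  ∂[v_0,v_1,v_3] = [v_1,v_3] − [v_0,v_3] + [v_0,v_1].
The resulting 13×4 matrix has rank 4, and its Smith normal form has invariant factors (1,1,1,1).

Reading off H_k = ker ∂_k / im ∂_{k+1}:

  H_1: rank ker ∂_1 − rank ∂_2 = (13 − 7) − 4 = 2, and the invariant factors of ∂_2 are all 1, so H_1 = Z^2.

H_1 ≅ Z^2.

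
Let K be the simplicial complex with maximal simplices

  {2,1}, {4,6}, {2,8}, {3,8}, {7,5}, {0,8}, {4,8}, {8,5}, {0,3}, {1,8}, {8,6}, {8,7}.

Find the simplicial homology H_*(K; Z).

H_0 = Z,  H_1 = Z^4.

Order the vertices as 0 < 1 < 2 < 3 < 4 < 5 < 6 < 7 < 8. Listing each simplex with vertices in this order, K has dimension 1 with simplices:

  0-simplices (9): [0], [1], [2], [3], [4], [5], [6], [7], [8]
  1-simplices (12): [0,3], [0,8], [1,2], [1,8], [2,8], [3,8], [4,6], [4,8], [5,7], [5,8], [6,8], [7,8]

giving chain groups C_0 ≅ Z^9, C_1 ≅ Z^12.

Boundary ∂_1: C_1 → C_0 maps an edge to its endpoints' difference, ∂[p,q] = q − p. For instance
  ∂[4,6] = [6] − [4].
The resulting 9×12 matrix has rank 8, and its Smith normal form has invariant factors (1,1,1,1,1,1,1,1).

Now H_k = ker ∂_k / im ∂_{k+1}, so:

  H_0: rank C_0 − rank ∂_1 = 9 − 8 = 1, and the invariant factors of ∂_1 are all 1, so H_0 ≅ Z.
  H_1: rank ker ∂_1 − rank ∂_2 = (12 − 8) − 0 = 4, and there is no ∂_2, so H_1 ≅ Z^4.

As a check, the Euler characteristic is 9 − 12 = -3, which agrees with 1 − 4 = -3.
(K is a triangulation of a wedge of 4 circles.)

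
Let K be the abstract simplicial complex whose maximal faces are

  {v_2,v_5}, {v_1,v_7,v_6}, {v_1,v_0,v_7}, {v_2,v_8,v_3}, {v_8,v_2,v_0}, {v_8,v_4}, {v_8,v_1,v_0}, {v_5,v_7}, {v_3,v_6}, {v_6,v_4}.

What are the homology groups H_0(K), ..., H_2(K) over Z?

H_0 ≅ Z,  H_1 ≅ Z^3,  H_2 = 0.

Take the total order v_0 < v_1 < v_2 < v_3 < v_4 < v_5 < v_6 < v_7 < v_8 on the vertex set. Then K (dimension 2) consists of the simplices:

  0-simplices (9): [v_0], [v_1], [v_2], [v_3], [v_4], [v_5], [v_6], [v_7], [v_8]
  1-simplices (16): (16 of them)
  2-simplices (5): [v_0,v_1,v_7], [v_0,v_1,v_8], [v_0,v_2,v_8], [v_1,v_6,v_7], [v_2,v_3,v_8]

so the chain groups are C_0 ≅ Z^9, C_1 ≅ Z^16, C_2 ≅ Z^5.

The boundary map ∂_1: C_1 → C_0 is given by ∂[p,q] = [q] − [p]. For instance
  ∂[v_4,v_8] = [v_8] − [v_4].
The 9×16 boundary matrix has rank 8 and Smith normal form diag(1,1,1,1,1,1,1,1).

∂_2: C_2 → C_1 sends each 2-simplex [p,q,r] to [q,r] − [p,r] + [p,q]. For instance
  ∂[v_0,v_1,v_7] = [v_1,v_7] − [v_0,v_7] + [v_0,v_1],
  ∂[v_0,v_1,v_8] = [v_1,v_8] − [v_0,v_8] + [v_0,v_1].
The resulting 16×5 matrix has rank 5, and its Smith normal form has invariant factors (1,1,1,1,1).

Reading off H_k = ker ∂_k / im ∂_{k+1}:

  H_0: rank C_0 − rank ∂_1 = 9 − 8 = 1, and the invariant factors of ∂_1 are all 1, so H_0 = Z.
  H_1: rank ker ∂_1 − rank ∂_2 = (16 − 8) − 5 = 3, and the invariant factors of ∂_2 are all 1, so H_1 = Z^3.
  H_2: rank ker ∂_2 − rank ∂_3 = (5 − 5) − 0 = 0, and there is no ∂_3, so H_2 = 0.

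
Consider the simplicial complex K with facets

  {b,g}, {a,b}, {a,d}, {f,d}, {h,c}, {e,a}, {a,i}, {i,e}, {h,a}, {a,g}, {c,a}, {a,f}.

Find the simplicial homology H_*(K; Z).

Order the vertices as a < b < c < d < e < f < g < h < i. Listing each simplex with vertices in this order, K has dimension 1 with simplices:

  0-simplices (9): a, b, c, d, e, f, g, h, i
  1-simplices (12): ab, ac, ad, ae, af, ag, ah, ai, bg, ch, df, ei

Hence C_0 ≅ Z^9, C_1 ≅ Z^12.

Boundary ∂_1: C_1 → C_0 maps an edge to its endpoints' difference, ∂[p,q] = q − p.
As a 9×12 matrix over Z this has rank 8, with invariant factors (1,1,1,1,1,1,1,1).

Computing H_k = (kernel of ∂_k) / (image of ∂_{k+1}):

  H_0: rank C_0 − rank ∂_1 = 9 − 8 = 1, and the invariant factors of ∂_1 are all 1, so H_0 ≅ Z.
  H_1: rank ker ∂_1 − rank ∂_2 = (12 − 8) − 0 = 4, and there is no ∂_2, so H_1 ≅ Z^4.

As a check, the Euler characteristic is 9 − 12 = -3, which agrees with 1 − 4 = -3.

H_0 = Z,  H_1 = Z^4.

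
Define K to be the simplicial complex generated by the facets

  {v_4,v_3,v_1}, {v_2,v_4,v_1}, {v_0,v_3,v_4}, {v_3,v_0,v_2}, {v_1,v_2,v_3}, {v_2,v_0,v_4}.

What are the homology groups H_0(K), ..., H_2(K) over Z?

K has 5 vertices, 9 edges, 6 triangles.
rank ∂_0 = 0, rank ∂_1 = 4 ⇒ b_0 = 5 − 0 − 4 = 1; all invariant factors of ∂_1 are 1 so no torsion. So H_0 = Z.
rank ∂_1 = 4, rank ∂_2 = 5 ⇒ b_1 = 9 − 4 − 5 = 0; all invariant factors of ∂_2 are 1 so no torsion. So H_1 = 0.
rank ∂_2 = 5, rank ∂_3 = 0 ⇒ b_2 = 6 − 5 − 0 = 1. So H_2 = Z.

H_0 = Z,  H_1 = 0,  H_2 = Z.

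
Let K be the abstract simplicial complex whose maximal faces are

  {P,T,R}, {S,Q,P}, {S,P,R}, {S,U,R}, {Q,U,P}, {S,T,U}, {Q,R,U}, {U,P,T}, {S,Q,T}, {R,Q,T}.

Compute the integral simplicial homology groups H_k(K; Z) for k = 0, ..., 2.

Take the total order P < Q < R < S < T < U on the vertex set. Then K (dimension 2) consists of the simplices:

  0-simplices (6): P, Q, R, S, T, U
  1-simplices (15): PQ, PR, PS, PT, PU, QR, QS, QT, QU, RS, RT, RU, ST, SU, TU
  2-simplices (10): PQS, PQU, PRS, PRT, PTU, QRT, QRU, QST, RSU, STU

Hence C_0 ≅ Z^6, C_1 ≅ Z^15, C_2 ≅ Z^10.

Boundary ∂_1: C_1 → C_0 sends each edge [p,q] (with p < q) to q − p. For instance
  ∂RU = U − R.
As a 6×15 matrix over Z this has rank 5, with invariant factors (1,1,1,1,1).

Boundary ∂_2: C_2 → C_1 acts by ∂[p,q,r] = [q,r] − [p,r] + [p,q]. For instance
  ∂STU = TU − SU + ST,
  ∂RSU = SU − RU + RS.
The 15×10 boundary matrix has rank 10 and Smith normal form diag(1,1,1,1,1,1,1,1,1,2).

From H_k ≅ ker(∂_k) / im(∂_{k+1}) we obtain:

  H_0: rank C_0 − rank ∂_1 = 6 − 5 = 1, and the invariant factors of ∂_1 are all 1, so H_0 ≅ Z.
  H_1: rank ker ∂_1 − rank ∂_2 = (15 − 5) − 10 = 0, and ∂_2 has invariant factor 2 > 1, so H_1 ≅ Z/2.
  H_2: rank ker ∂_2 − rank ∂_3 = (10 − 10) − 0 = 0, and there is no ∂_3, so H_2 ≅ 0.

H_0 ≅ Z,  H_1 ≅ Z/2,  H_2 = 0.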